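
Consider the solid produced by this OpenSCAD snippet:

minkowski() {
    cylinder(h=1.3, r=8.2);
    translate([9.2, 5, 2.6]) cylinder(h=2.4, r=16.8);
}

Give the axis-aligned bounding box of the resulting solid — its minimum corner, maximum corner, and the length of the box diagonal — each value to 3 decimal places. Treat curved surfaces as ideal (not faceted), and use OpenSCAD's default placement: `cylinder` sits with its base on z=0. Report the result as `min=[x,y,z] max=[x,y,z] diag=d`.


min=[-15.800,-20.000,2.600] max=[34.200,30.000,6.300] diag=70.807

A = translate([9.2, 5, 2.6]) cylinder(h=2.4, r=16.8) → bbox [-7.6,-11.8,2.6] .. [26,21.8,5]
B = cylinder(h=1.3, r=8.2) → bbox [-8.2,-8.2,0] .. [8.2,8.2,1.3]
lo = A.lo+B.lo = [-7.6-8.2, -11.8-8.2, 2.6+0] = [-15.800,-20.000,2.600]
hi = A.hi+B.hi = [26+8.2, 21.8+8.2, 5+1.3] = [34.200,30.000,6.300]
diag = √(50²+50²+3.7²) = √5013.69 = 70.807


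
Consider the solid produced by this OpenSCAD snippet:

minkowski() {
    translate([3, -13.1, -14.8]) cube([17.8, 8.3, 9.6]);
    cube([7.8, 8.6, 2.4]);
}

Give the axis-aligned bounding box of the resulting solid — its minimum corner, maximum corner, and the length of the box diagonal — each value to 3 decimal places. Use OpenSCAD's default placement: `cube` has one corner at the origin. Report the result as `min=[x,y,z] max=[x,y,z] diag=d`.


min=[3.000,-13.100,-14.800] max=[28.600,3.800,-2.800] diag=32.939

A = translate([3, -13.1, -14.8]) cube([17.8, 8.3, 9.6]) → bbox [3,-13.1,-14.8] .. [20.8,-4.8,-5.2]
B = cube([7.8, 8.6, 2.4]) → bbox [0,0,0] .. [7.8,8.6,2.4]
lo = A.lo+B.lo = [3+0, -13.1+0, -14.8+0] = [3.000,-13.100,-14.800]
hi = A.hi+B.hi = [20.8+7.8, -4.8+8.6, -5.2+2.4] = [28.600,3.800,-2.800]
diag = √(25.6²+16.9²+12²) = √1084.97 = 32.939


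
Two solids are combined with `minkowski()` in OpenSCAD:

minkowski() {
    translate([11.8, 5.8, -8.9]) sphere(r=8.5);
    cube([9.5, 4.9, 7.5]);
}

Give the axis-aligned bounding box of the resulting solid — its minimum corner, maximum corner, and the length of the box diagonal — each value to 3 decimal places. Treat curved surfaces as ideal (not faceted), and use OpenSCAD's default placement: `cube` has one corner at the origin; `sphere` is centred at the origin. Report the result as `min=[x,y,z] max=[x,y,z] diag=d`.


min=[3.300,-2.700,-17.400] max=[29.800,19.200,7.100] diag=42.215

A = translate([11.8, 5.8, -8.9]) sphere(r=8.5) → bbox [3.3,-2.7,-17.4] .. [20.3,14.3,-0.4]
B = cube([9.5, 4.9, 7.5]) → bbox [0,0,0] .. [9.5,4.9,7.5]
lo = A.lo+B.lo = [3.3+0, -2.7+0, -17.4+0] = [3.300,-2.700,-17.400]
hi = A.hi+B.hi = [20.3+9.5, 14.3+4.9, -0.4+7.5] = [29.800,19.200,7.100]
diag = √(26.5²+21.9²+24.5²) = √1782.11 = 42.215


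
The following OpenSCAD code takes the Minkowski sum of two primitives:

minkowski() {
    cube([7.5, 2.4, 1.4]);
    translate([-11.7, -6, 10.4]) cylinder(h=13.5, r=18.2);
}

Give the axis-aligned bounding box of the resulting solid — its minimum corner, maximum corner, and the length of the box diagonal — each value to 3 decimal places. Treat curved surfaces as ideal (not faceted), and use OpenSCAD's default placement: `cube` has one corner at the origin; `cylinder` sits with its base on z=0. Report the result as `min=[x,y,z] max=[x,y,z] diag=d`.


min=[-29.900,-24.200,10.400] max=[14.000,14.600,25.300] diag=60.454

A = translate([-11.7, -6, 10.4]) cylinder(h=13.5, r=18.2) → bbox [-29.9,-24.2,10.4] .. [6.5,12.2,23.9]
B = cube([7.5, 2.4, 1.4]) → bbox [0,0,0] .. [7.5,2.4,1.4]
lo = A.lo+B.lo = [-29.9+0, -24.2+0, 10.4+0] = [-29.900,-24.200,10.400]
hi = A.hi+B.hi = [6.5+7.5, 12.2+2.4, 23.9+1.4] = [14.000,14.600,25.300]
diag = √(43.9²+38.8²+14.9²) = √3654.66 = 60.454


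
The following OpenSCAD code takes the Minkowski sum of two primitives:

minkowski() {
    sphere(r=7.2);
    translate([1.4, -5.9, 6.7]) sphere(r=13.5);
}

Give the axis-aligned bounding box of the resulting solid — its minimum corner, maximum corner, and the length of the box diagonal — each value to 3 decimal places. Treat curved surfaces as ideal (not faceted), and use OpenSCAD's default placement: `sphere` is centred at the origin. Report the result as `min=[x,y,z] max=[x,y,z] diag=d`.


A = translate([1.4, -5.9, 6.7]) sphere(r=13.5) → bbox [-12.1,-19.4,-6.8] .. [14.9,7.6,20.2]
B = sphere(r=7.2) → bbox [-7.2,-7.2,-7.2] .. [7.2,7.2,7.2]
lo = A.lo+B.lo = [-12.1-7.2, -19.4-7.2, -6.8-7.2] = [-19.300,-26.600,-14.000]
hi = A.hi+B.hi = [14.9+7.2, 7.6+7.2, 20.2+7.2] = [22.100,14.800,27.400]
diag = √(41.4²+41.4²+41.4²) = √5141.88 = 71.707

min=[-19.300,-26.600,-14.000] max=[22.100,14.800,27.400] diag=71.707


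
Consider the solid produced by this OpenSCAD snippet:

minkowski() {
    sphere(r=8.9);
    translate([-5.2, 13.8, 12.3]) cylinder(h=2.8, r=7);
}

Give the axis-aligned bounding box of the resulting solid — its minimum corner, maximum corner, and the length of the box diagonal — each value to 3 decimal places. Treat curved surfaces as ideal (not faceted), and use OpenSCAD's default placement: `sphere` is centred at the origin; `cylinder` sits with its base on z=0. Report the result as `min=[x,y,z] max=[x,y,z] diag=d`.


A = translate([-5.2, 13.8, 12.3]) cylinder(h=2.8, r=7) → bbox [-12.2,6.8,12.3] .. [1.8,20.8,15.1]
B = sphere(r=8.9) → bbox [-8.9,-8.9,-8.9] .. [8.9,8.9,8.9]
lo = A.lo+B.lo = [-12.2-8.9, 6.8-8.9, 12.3-8.9] = [-21.100,-2.100,3.400]
hi = A.hi+B.hi = [1.8+8.9, 20.8+8.9, 15.1+8.9] = [10.700,29.700,24.000]
diag = √(31.8²+31.8²+20.6²) = √2446.84 = 49.466

min=[-21.100,-2.100,3.400] max=[10.700,29.700,24.000] diag=49.466


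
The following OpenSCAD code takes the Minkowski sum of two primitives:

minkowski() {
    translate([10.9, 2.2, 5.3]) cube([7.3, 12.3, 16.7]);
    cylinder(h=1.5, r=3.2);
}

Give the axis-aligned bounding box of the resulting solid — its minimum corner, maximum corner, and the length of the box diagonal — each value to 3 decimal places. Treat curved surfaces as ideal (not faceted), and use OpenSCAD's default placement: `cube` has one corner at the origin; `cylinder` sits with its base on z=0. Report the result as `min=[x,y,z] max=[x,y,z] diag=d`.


min=[7.700,-1.000,5.300] max=[21.400,17.700,23.500] diag=29.472

A = translate([10.9, 2.2, 5.3]) cube([7.3, 12.3, 16.7]) → bbox [10.9,2.2,5.3] .. [18.2,14.5,22]
B = cylinder(h=1.5, r=3.2) → bbox [-3.2,-3.2,0] .. [3.2,3.2,1.5]
lo = A.lo+B.lo = [10.9-3.2, 2.2-3.2, 5.3+0] = [7.700,-1.000,5.300]
hi = A.hi+B.hi = [18.2+3.2, 14.5+3.2, 22+1.5] = [21.400,17.700,23.500]
diag = √(13.7²+18.7²+18.2²) = √868.62 = 29.472


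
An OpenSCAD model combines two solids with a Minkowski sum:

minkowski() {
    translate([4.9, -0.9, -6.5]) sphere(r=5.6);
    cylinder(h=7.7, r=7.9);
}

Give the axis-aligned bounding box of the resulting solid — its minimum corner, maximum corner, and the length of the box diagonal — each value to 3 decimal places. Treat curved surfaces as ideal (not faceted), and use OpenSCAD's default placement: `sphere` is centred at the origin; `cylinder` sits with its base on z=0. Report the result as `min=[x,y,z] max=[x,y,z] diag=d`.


min=[-8.600,-14.400,-12.100] max=[18.400,12.600,6.800] diag=42.605

A = translate([4.9, -0.9, -6.5]) sphere(r=5.6) → bbox [-0.7,-6.5,-12.1] .. [10.5,4.7,-0.9]
B = cylinder(h=7.7, r=7.9) → bbox [-7.9,-7.9,0] .. [7.9,7.9,7.7]
lo = A.lo+B.lo = [-0.7-7.9, -6.5-7.9, -12.1+0] = [-8.600,-14.400,-12.100]
hi = A.hi+B.hi = [10.5+7.9, 4.7+7.9, -0.9+7.7] = [18.400,12.600,6.800]
diag = √(27²+27²+18.9²) = √1815.21 = 42.605


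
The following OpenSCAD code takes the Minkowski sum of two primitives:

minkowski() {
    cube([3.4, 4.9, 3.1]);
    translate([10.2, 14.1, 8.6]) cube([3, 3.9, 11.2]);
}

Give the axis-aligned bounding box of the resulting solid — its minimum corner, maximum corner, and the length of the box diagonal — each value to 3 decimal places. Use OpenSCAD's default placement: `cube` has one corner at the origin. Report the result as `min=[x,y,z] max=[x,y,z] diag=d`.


A = translate([10.2, 14.1, 8.6]) cube([3, 3.9, 11.2]) → bbox [10.2,14.1,8.6] .. [13.2,18,19.8]
B = cube([3.4, 4.9, 3.1]) → bbox [0,0,0] .. [3.4,4.9,3.1]
lo = A.lo+B.lo = [10.2+0, 14.1+0, 8.6+0] = [10.200,14.100,8.600]
hi = A.hi+B.hi = [13.2+3.4, 18+4.9, 19.8+3.1] = [16.600,22.900,22.900]
diag = √(6.4²+8.8²+14.3²) = √322.89 = 17.969

min=[10.200,14.100,8.600] max=[16.600,22.900,22.900] diag=17.969


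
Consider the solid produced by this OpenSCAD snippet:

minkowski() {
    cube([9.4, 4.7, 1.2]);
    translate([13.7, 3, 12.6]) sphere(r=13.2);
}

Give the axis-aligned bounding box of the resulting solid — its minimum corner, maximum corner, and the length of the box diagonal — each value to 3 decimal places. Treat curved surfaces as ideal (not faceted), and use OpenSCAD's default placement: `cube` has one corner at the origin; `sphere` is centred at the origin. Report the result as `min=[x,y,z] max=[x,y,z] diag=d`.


min=[0.500,-10.200,-0.600] max=[36.300,20.900,27.000] diag=54.869

A = translate([13.7, 3, 12.6]) sphere(r=13.2) → bbox [0.5,-10.2,-0.6] .. [26.9,16.2,25.8]
B = cube([9.4, 4.7, 1.2]) → bbox [0,0,0] .. [9.4,4.7,1.2]
lo = A.lo+B.lo = [0.5+0, -10.2+0, -0.6+0] = [0.500,-10.200,-0.600]
hi = A.hi+B.hi = [26.9+9.4, 16.2+4.7, 25.8+1.2] = [36.300,20.900,27.000]
diag = √(35.8²+31.1²+27.6²) = √3010.61 = 54.869


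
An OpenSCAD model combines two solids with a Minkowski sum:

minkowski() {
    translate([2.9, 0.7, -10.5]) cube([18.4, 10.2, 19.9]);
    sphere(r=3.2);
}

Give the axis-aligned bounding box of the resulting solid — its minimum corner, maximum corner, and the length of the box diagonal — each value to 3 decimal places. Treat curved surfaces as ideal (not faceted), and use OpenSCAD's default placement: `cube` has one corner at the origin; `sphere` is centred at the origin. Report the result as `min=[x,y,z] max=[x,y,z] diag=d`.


min=[-0.300,-2.500,-13.700] max=[24.500,14.100,12.600] diag=39.778

A = translate([2.9, 0.7, -10.5]) cube([18.4, 10.2, 19.9]) → bbox [2.9,0.7,-10.5] .. [21.3,10.9,9.4]
B = sphere(r=3.2) → bbox [-3.2,-3.2,-3.2] .. [3.2,3.2,3.2]
lo = A.lo+B.lo = [2.9-3.2, 0.7-3.2, -10.5-3.2] = [-0.300,-2.500,-13.700]
hi = A.hi+B.hi = [21.3+3.2, 10.9+3.2, 9.4+3.2] = [24.500,14.100,12.600]
diag = √(24.8²+16.6²+26.3²) = √1582.29 = 39.778


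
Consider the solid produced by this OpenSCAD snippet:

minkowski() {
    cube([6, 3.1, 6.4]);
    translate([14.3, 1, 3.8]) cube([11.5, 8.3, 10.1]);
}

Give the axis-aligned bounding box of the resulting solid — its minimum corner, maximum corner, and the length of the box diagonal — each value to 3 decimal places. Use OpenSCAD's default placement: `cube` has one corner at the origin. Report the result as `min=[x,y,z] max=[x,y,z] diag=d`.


min=[14.300,1.000,3.800] max=[31.800,12.400,20.300] diag=26.617

A = translate([14.3, 1, 3.8]) cube([11.5, 8.3, 10.1]) → bbox [14.3,1,3.8] .. [25.8,9.3,13.9]
B = cube([6, 3.1, 6.4]) → bbox [0,0,0] .. [6,3.1,6.4]
lo = A.lo+B.lo = [14.3+0, 1+0, 3.8+0] = [14.300,1.000,3.800]
hi = A.hi+B.hi = [25.8+6, 9.3+3.1, 13.9+6.4] = [31.800,12.400,20.300]
diag = √(17.5²+11.4²+16.5²) = √708.46 = 26.617


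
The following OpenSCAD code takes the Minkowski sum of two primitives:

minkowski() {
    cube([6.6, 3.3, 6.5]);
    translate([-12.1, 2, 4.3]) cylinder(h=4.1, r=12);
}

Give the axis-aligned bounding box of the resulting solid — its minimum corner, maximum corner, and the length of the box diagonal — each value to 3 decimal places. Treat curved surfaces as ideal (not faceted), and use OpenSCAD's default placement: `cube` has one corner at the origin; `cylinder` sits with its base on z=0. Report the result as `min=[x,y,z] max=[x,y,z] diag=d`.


min=[-24.100,-10.000,4.300] max=[6.500,17.300,14.900] diag=42.356

A = translate([-12.1, 2, 4.3]) cylinder(h=4.1, r=12) → bbox [-24.1,-10,4.3] .. [-0.1,14,8.4]
B = cube([6.6, 3.3, 6.5]) → bbox [0,0,0] .. [6.6,3.3,6.5]
lo = A.lo+B.lo = [-24.1+0, -10+0, 4.3+0] = [-24.100,-10.000,4.300]
hi = A.hi+B.hi = [-0.1+6.6, 14+3.3, 8.4+6.5] = [6.500,17.300,14.900]
diag = √(30.6²+27.3²+10.6²) = √1794.01 = 42.356


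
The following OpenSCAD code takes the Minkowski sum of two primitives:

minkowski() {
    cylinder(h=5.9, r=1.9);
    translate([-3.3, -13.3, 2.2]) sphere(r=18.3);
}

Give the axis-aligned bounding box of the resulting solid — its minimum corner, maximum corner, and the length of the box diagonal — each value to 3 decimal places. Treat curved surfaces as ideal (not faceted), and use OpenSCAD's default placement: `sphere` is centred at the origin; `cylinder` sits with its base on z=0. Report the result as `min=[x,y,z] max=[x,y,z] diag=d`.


min=[-23.500,-33.500,-16.100] max=[16.900,6.900,26.400] diag=71.208

A = translate([-3.3, -13.3, 2.2]) sphere(r=18.3) → bbox [-21.6,-31.6,-16.1] .. [15,5,20.5]
B = cylinder(h=5.9, r=1.9) → bbox [-1.9,-1.9,0] .. [1.9,1.9,5.9]
lo = A.lo+B.lo = [-21.6-1.9, -31.6-1.9, -16.1+0] = [-23.500,-33.500,-16.100]
hi = A.hi+B.hi = [15+1.9, 5+1.9, 20.5+5.9] = [16.900,6.900,26.400]
diag = √(40.4²+40.4²+42.5²) = √5070.57 = 71.208


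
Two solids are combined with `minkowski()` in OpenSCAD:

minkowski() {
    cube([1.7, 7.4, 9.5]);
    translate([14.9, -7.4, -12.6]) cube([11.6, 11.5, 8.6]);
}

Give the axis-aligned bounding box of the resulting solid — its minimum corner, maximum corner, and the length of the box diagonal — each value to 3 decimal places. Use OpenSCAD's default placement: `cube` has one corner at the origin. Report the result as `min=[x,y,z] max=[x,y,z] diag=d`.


A = translate([14.9, -7.4, -12.6]) cube([11.6, 11.5, 8.6]) → bbox [14.9,-7.4,-12.6] .. [26.5,4.1,-4]
B = cube([1.7, 7.4, 9.5]) → bbox [0,0,0] .. [1.7,7.4,9.5]
lo = A.lo+B.lo = [14.9+0, -7.4+0, -12.6+0] = [14.900,-7.400,-12.600]
hi = A.hi+B.hi = [26.5+1.7, 4.1+7.4, -4+9.5] = [28.200,11.500,5.500]
diag = √(13.3²+18.9²+18.1²) = √861.71 = 29.355

min=[14.900,-7.400,-12.600] max=[28.200,11.500,5.500] diag=29.355


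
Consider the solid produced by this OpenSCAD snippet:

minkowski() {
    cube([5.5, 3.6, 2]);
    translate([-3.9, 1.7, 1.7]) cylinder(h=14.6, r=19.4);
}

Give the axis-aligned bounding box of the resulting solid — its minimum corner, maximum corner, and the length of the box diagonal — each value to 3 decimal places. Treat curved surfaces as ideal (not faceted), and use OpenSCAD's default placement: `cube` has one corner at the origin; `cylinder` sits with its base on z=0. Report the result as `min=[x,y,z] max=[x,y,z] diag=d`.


A = translate([-3.9, 1.7, 1.7]) cylinder(h=14.6, r=19.4) → bbox [-23.3,-17.7,1.7] .. [15.5,21.1,16.3]
B = cube([5.5, 3.6, 2]) → bbox [0,0,0] .. [5.5,3.6,2]
lo = A.lo+B.lo = [-23.3+0, -17.7+0, 1.7+0] = [-23.300,-17.700,1.700]
hi = A.hi+B.hi = [15.5+5.5, 21.1+3.6, 16.3+2] = [21.000,24.700,18.300]
diag = √(44.3²+42.4²+16.6²) = √4035.81 = 63.528

min=[-23.300,-17.700,1.700] max=[21.000,24.700,18.300] diag=63.528


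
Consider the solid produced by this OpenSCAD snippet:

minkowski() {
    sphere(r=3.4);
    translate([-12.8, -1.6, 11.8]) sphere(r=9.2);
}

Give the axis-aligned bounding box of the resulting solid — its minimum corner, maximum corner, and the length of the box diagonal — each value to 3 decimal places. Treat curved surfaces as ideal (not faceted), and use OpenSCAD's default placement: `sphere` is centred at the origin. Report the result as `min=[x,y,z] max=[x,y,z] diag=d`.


min=[-25.400,-14.200,-0.800] max=[-0.200,11.000,24.400] diag=43.648

A = translate([-12.8, -1.6, 11.8]) sphere(r=9.2) → bbox [-22,-10.8,2.6] .. [-3.6,7.6,21]
B = sphere(r=3.4) → bbox [-3.4,-3.4,-3.4] .. [3.4,3.4,3.4]
lo = A.lo+B.lo = [-22-3.4, -10.8-3.4, 2.6-3.4] = [-25.400,-14.200,-0.800]
hi = A.hi+B.hi = [-3.6+3.4, 7.6+3.4, 21+3.4] = [-0.200,11.000,24.400]
diag = √(25.2²+25.2²+25.2²) = √1905.12 = 43.648


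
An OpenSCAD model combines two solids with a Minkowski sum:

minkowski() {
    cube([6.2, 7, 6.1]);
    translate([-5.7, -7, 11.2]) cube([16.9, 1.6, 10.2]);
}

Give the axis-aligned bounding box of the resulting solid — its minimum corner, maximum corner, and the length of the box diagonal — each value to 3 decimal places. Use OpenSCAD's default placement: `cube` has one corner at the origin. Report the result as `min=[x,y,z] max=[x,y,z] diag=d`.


min=[-5.700,-7.000,11.200] max=[17.400,1.600,27.500] diag=29.551

A = translate([-5.7, -7, 11.2]) cube([16.9, 1.6, 10.2]) → bbox [-5.7,-7,11.2] .. [11.2,-5.4,21.4]
B = cube([6.2, 7, 6.1]) → bbox [0,0,0] .. [6.2,7,6.1]
lo = A.lo+B.lo = [-5.7+0, -7+0, 11.2+0] = [-5.700,-7.000,11.200]
hi = A.hi+B.hi = [11.2+6.2, -5.4+7, 21.4+6.1] = [17.400,1.600,27.500]
diag = √(23.1²+8.6²+16.3²) = √873.26 = 29.551


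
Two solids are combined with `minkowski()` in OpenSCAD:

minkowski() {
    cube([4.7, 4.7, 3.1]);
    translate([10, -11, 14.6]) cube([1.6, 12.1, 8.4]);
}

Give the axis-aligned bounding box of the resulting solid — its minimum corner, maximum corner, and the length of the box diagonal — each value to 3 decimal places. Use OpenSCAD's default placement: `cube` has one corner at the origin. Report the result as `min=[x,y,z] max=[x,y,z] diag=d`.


min=[10.000,-11.000,14.600] max=[16.300,5.800,26.100] diag=21.311

A = translate([10, -11, 14.6]) cube([1.6, 12.1, 8.4]) → bbox [10,-11,14.6] .. [11.6,1.1,23]
B = cube([4.7, 4.7, 3.1]) → bbox [0,0,0] .. [4.7,4.7,3.1]
lo = A.lo+B.lo = [10+0, -11+0, 14.6+0] = [10.000,-11.000,14.600]
hi = A.hi+B.hi = [11.6+4.7, 1.1+4.7, 23+3.1] = [16.300,5.800,26.100]
diag = √(6.3²+16.8²+11.5²) = √454.18 = 21.311


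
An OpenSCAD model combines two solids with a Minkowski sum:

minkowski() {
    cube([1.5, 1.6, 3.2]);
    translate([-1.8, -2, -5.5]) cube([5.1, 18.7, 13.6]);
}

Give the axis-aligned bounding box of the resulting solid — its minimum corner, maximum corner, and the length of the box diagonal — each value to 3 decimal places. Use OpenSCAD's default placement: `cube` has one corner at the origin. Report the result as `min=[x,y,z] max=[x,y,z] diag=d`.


min=[-1.800,-2.000,-5.500] max=[4.800,18.300,11.300] diag=27.164

A = translate([-1.8, -2, -5.5]) cube([5.1, 18.7, 13.6]) → bbox [-1.8,-2,-5.5] .. [3.3,16.7,8.1]
B = cube([1.5, 1.6, 3.2]) → bbox [0,0,0] .. [1.5,1.6,3.2]
lo = A.lo+B.lo = [-1.8+0, -2+0, -5.5+0] = [-1.800,-2.000,-5.500]
hi = A.hi+B.hi = [3.3+1.5, 16.7+1.6, 8.1+3.2] = [4.800,18.300,11.300]
diag = √(6.6²+20.3²+16.8²) = √737.89 = 27.164


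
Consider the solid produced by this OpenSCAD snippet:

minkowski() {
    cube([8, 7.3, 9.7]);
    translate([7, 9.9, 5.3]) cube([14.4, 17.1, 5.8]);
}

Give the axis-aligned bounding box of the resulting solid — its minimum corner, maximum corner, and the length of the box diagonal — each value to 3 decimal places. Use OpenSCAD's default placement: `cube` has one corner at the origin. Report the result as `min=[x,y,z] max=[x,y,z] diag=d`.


A = translate([7, 9.9, 5.3]) cube([14.4, 17.1, 5.8]) → bbox [7,9.9,5.3] .. [21.4,27,11.1]
B = cube([8, 7.3, 9.7]) → bbox [0,0,0] .. [8,7.3,9.7]
lo = A.lo+B.lo = [7+0, 9.9+0, 5.3+0] = [7.000,9.900,5.300]
hi = A.hi+B.hi = [21.4+8, 27+7.3, 11.1+9.7] = [29.400,34.300,20.800]
diag = √(22.4²+24.4²+15.5²) = √1337.37 = 36.570

min=[7.000,9.900,5.300] max=[29.400,34.300,20.800] diag=36.570


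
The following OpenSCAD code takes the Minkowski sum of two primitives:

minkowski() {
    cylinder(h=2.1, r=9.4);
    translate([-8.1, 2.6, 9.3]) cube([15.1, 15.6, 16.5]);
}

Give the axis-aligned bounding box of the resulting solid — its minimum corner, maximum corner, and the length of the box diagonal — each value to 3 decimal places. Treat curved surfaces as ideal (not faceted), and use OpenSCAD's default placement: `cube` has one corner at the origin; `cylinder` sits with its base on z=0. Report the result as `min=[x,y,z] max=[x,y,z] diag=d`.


min=[-17.500,-6.800,9.300] max=[16.400,27.600,27.900] diag=51.755

A = translate([-8.1, 2.6, 9.3]) cube([15.1, 15.6, 16.5]) → bbox [-8.1,2.6,9.3] .. [7,18.2,25.8]
B = cylinder(h=2.1, r=9.4) → bbox [-9.4,-9.4,0] .. [9.4,9.4,2.1]
lo = A.lo+B.lo = [-8.1-9.4, 2.6-9.4, 9.3+0] = [-17.500,-6.800,9.300]
hi = A.hi+B.hi = [7+9.4, 18.2+9.4, 25.8+2.1] = [16.400,27.600,27.900]
diag = √(33.9²+34.4²+18.6²) = √2678.53 = 51.755


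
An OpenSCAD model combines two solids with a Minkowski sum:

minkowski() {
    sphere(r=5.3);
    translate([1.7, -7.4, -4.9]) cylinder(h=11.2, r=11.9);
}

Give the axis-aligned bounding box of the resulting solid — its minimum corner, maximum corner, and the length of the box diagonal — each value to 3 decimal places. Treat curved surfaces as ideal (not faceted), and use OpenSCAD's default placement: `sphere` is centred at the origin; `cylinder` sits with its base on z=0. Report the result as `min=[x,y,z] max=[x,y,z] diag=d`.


min=[-15.500,-24.600,-10.200] max=[18.900,9.800,11.600] diag=53.310

A = translate([1.7, -7.4, -4.9]) cylinder(h=11.2, r=11.9) → bbox [-10.2,-19.3,-4.9] .. [13.6,4.5,6.3]
B = sphere(r=5.3) → bbox [-5.3,-5.3,-5.3] .. [5.3,5.3,5.3]
lo = A.lo+B.lo = [-10.2-5.3, -19.3-5.3, -4.9-5.3] = [-15.500,-24.600,-10.200]
hi = A.hi+B.hi = [13.6+5.3, 4.5+5.3, 6.3+5.3] = [18.900,9.800,11.600]
diag = √(34.4²+34.4²+21.8²) = √2841.96 = 53.310


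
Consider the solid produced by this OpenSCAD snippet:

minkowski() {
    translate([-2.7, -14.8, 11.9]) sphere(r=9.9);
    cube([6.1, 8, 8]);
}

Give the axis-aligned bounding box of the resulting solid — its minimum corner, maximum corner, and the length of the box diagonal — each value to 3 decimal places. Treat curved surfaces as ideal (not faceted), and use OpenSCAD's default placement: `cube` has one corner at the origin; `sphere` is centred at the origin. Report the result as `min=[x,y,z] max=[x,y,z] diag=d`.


A = translate([-2.7, -14.8, 11.9]) sphere(r=9.9) → bbox [-12.6,-24.7,2] .. [7.2,-4.9,21.8]
B = cube([6.1, 8, 8]) → bbox [0,0,0] .. [6.1,8,8]
lo = A.lo+B.lo = [-12.6+0, -24.7+0, 2+0] = [-12.600,-24.700,2.000]
hi = A.hi+B.hi = [7.2+6.1, -4.9+8, 21.8+8] = [13.300,3.100,29.800]
diag = √(25.9²+27.8²+27.8²) = √2216.49 = 47.080

min=[-12.600,-24.700,2.000] max=[13.300,3.100,29.800] diag=47.080


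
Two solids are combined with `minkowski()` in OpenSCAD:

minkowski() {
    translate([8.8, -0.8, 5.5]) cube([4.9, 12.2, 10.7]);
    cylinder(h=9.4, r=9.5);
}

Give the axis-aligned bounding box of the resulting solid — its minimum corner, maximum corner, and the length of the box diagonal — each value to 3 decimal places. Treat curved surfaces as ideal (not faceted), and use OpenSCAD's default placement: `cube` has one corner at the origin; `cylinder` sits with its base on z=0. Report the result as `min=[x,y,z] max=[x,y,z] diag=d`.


A = translate([8.8, -0.8, 5.5]) cube([4.9, 12.2, 10.7]) → bbox [8.8,-0.8,5.5] .. [13.7,11.4,16.2]
B = cylinder(h=9.4, r=9.5) → bbox [-9.5,-9.5,0] .. [9.5,9.5,9.4]
lo = A.lo+B.lo = [8.8-9.5, -0.8-9.5, 5.5+0] = [-0.700,-10.300,5.500]
hi = A.hi+B.hi = [13.7+9.5, 11.4+9.5, 16.2+9.4] = [23.200,20.900,25.600]
diag = √(23.9²+31.2²+20.1²) = √1948.66 = 44.144

min=[-0.700,-10.300,5.500] max=[23.200,20.900,25.600] diag=44.144


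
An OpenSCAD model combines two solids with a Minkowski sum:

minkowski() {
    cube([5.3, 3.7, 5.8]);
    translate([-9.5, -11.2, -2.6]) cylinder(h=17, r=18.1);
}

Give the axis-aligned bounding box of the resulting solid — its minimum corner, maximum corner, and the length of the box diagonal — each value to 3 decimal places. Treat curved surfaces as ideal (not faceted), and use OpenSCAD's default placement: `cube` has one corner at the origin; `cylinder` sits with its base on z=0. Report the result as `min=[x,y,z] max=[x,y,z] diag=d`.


A = translate([-9.5, -11.2, -2.6]) cylinder(h=17, r=18.1) → bbox [-27.6,-29.3,-2.6] .. [8.6,6.9,14.4]
B = cube([5.3, 3.7, 5.8]) → bbox [0,0,0] .. [5.3,3.7,5.8]
lo = A.lo+B.lo = [-27.6+0, -29.3+0, -2.6+0] = [-27.600,-29.300,-2.600]
hi = A.hi+B.hi = [8.6+5.3, 6.9+3.7, 14.4+5.8] = [13.900,10.600,20.200]
diag = √(41.5²+39.9²+22.8²) = √3834.1 = 61.920

min=[-27.600,-29.300,-2.600] max=[13.900,10.600,20.200] diag=61.920


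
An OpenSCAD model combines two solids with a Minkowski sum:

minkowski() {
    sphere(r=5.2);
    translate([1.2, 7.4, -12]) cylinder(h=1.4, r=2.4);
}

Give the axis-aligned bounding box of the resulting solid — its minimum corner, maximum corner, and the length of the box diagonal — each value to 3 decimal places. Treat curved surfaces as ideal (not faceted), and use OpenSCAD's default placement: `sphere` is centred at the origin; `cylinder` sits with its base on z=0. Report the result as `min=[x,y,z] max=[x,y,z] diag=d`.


min=[-6.400,-0.200,-17.200] max=[8.800,15.000,-5.400] diag=24.522

A = translate([1.2, 7.4, -12]) cylinder(h=1.4, r=2.4) → bbox [-1.2,5,-12] .. [3.6,9.8,-10.6]
B = sphere(r=5.2) → bbox [-5.2,-5.2,-5.2] .. [5.2,5.2,5.2]
lo = A.lo+B.lo = [-1.2-5.2, 5-5.2, -12-5.2] = [-6.400,-0.200,-17.200]
hi = A.hi+B.hi = [3.6+5.2, 9.8+5.2, -10.6+5.2] = [8.800,15.000,-5.400]
diag = √(15.2²+15.2²+11.8²) = √601.32 = 24.522


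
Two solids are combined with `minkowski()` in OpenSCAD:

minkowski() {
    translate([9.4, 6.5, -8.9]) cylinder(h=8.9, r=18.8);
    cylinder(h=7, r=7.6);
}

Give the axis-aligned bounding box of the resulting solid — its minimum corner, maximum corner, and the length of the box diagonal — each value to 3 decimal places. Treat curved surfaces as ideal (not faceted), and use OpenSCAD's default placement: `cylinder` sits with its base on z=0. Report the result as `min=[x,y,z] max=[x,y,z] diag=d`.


A = translate([9.4, 6.5, -8.9]) cylinder(h=8.9, r=18.8) → bbox [-9.4,-12.3,-8.9] .. [28.2,25.3,0]
B = cylinder(h=7, r=7.6) → bbox [-7.6,-7.6,0] .. [7.6,7.6,7]
lo = A.lo+B.lo = [-9.4-7.6, -12.3-7.6, -8.9+0] = [-17.000,-19.900,-8.900]
hi = A.hi+B.hi = [28.2+7.6, 25.3+7.6, 0+7] = [35.800,32.900,7.000]
diag = √(52.8²+52.8²+15.9²) = √5828.49 = 76.345

min=[-17.000,-19.900,-8.900] max=[35.800,32.900,7.000] diag=76.345


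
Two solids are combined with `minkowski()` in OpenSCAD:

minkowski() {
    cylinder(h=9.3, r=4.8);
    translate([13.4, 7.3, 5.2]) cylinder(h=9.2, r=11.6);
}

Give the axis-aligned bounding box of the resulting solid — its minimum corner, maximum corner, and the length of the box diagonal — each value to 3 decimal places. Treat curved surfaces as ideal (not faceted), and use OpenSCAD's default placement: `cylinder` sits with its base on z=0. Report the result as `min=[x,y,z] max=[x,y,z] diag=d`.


A = translate([13.4, 7.3, 5.2]) cylinder(h=9.2, r=11.6) → bbox [1.8,-4.3,5.2] .. [25,18.9,14.4]
B = cylinder(h=9.3, r=4.8) → bbox [-4.8,-4.8,0] .. [4.8,4.8,9.3]
lo = A.lo+B.lo = [1.8-4.8, -4.3-4.8, 5.2+0] = [-3.000,-9.100,5.200]
hi = A.hi+B.hi = [25+4.8, 18.9+4.8, 14.4+9.3] = [29.800,23.700,23.700]
diag = √(32.8²+32.8²+18.5²) = √2493.93 = 49.939

min=[-3.000,-9.100,5.200] max=[29.800,23.700,23.700] diag=49.939


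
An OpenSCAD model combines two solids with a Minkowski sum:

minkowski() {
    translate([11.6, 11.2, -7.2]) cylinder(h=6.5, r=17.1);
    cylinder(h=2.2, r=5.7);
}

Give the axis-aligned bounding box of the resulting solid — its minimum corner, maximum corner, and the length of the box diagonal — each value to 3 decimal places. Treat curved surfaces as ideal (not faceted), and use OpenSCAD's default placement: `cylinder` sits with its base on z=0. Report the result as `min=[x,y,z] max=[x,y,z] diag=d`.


min=[-11.200,-11.600,-7.200] max=[34.400,34.000,1.500] diag=65.072

A = translate([11.6, 11.2, -7.2]) cylinder(h=6.5, r=17.1) → bbox [-5.5,-5.9,-7.2] .. [28.7,28.3,-0.7]
B = cylinder(h=2.2, r=5.7) → bbox [-5.7,-5.7,0] .. [5.7,5.7,2.2]
lo = A.lo+B.lo = [-5.5-5.7, -5.9-5.7, -7.2+0] = [-11.200,-11.600,-7.200]
hi = A.hi+B.hi = [28.7+5.7, 28.3+5.7, -0.7+2.2] = [34.400,34.000,1.500]
diag = √(45.6²+45.6²+8.7²) = √4234.41 = 65.072


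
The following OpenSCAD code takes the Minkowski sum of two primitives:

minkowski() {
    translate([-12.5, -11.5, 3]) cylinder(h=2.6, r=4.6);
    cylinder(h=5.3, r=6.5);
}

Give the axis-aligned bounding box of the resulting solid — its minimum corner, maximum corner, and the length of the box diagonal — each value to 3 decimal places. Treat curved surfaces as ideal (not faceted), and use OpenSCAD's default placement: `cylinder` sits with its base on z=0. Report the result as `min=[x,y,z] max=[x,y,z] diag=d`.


A = translate([-12.5, -11.5, 3]) cylinder(h=2.6, r=4.6) → bbox [-17.1,-16.1,3] .. [-7.9,-6.9,5.6]
B = cylinder(h=5.3, r=6.5) → bbox [-6.5,-6.5,0] .. [6.5,6.5,5.3]
lo = A.lo+B.lo = [-17.1-6.5, -16.1-6.5, 3+0] = [-23.600,-22.600,3.000]
hi = A.hi+B.hi = [-7.9+6.5, -6.9+6.5, 5.6+5.3] = [-1.400,-0.400,10.900]
diag = √(22.2²+22.2²+7.9²) = √1048.09 = 32.374

min=[-23.600,-22.600,3.000] max=[-1.400,-0.400,10.900] diag=32.374


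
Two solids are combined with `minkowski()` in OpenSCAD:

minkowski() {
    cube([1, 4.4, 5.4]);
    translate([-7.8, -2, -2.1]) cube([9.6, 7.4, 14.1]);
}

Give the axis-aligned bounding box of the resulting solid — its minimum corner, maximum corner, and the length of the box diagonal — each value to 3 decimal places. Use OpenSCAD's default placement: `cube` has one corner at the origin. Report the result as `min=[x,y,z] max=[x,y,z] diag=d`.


A = translate([-7.8, -2, -2.1]) cube([9.6, 7.4, 14.1]) → bbox [-7.8,-2,-2.1] .. [1.8,5.4,12]
B = cube([1, 4.4, 5.4]) → bbox [0,0,0] .. [1,4.4,5.4]
lo = A.lo+B.lo = [-7.8+0, -2+0, -2.1+0] = [-7.800,-2.000,-2.100]
hi = A.hi+B.hi = [1.8+1, 5.4+4.4, 12+5.4] = [2.800,9.800,17.400]
diag = √(10.6²+11.8²+19.5²) = √631.85 = 25.137

min=[-7.800,-2.000,-2.100] max=[2.800,9.800,17.400] diag=25.137


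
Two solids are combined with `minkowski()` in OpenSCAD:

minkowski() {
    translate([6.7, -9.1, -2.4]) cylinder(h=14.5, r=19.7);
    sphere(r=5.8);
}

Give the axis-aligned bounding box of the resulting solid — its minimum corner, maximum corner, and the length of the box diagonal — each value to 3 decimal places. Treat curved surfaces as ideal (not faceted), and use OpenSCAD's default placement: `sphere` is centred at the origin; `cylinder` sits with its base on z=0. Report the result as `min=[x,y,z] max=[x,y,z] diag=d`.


A = translate([6.7, -9.1, -2.4]) cylinder(h=14.5, r=19.7) → bbox [-13,-28.8,-2.4] .. [26.4,10.6,12.1]
B = sphere(r=5.8) → bbox [-5.8,-5.8,-5.8] .. [5.8,5.8,5.8]
lo = A.lo+B.lo = [-13-5.8, -28.8-5.8, -2.4-5.8] = [-18.800,-34.600,-8.200]
hi = A.hi+B.hi = [26.4+5.8, 10.6+5.8, 12.1+5.8] = [32.200,16.400,17.900]
diag = √(51²+51²+26.1²) = √5883.21 = 76.702

min=[-18.800,-34.600,-8.200] max=[32.200,16.400,17.900] diag=76.702


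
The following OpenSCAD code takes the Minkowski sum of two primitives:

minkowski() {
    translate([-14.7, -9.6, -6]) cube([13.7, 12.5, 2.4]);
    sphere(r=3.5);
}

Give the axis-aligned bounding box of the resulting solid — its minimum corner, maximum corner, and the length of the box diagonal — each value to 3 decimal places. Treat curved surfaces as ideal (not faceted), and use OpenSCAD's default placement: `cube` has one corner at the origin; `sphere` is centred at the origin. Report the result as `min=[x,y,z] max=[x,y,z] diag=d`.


min=[-18.200,-13.100,-9.500] max=[2.500,6.400,-0.100] diag=29.952

A = translate([-14.7, -9.6, -6]) cube([13.7, 12.5, 2.4]) → bbox [-14.7,-9.6,-6] .. [-1,2.9,-3.6]
B = sphere(r=3.5) → bbox [-3.5,-3.5,-3.5] .. [3.5,3.5,3.5]
lo = A.lo+B.lo = [-14.7-3.5, -9.6-3.5, -6-3.5] = [-18.200,-13.100,-9.500]
hi = A.hi+B.hi = [-1+3.5, 2.9+3.5, -3.6+3.5] = [2.500,6.400,-0.100]
diag = √(20.7²+19.5²+9.4²) = √897.1 = 29.952


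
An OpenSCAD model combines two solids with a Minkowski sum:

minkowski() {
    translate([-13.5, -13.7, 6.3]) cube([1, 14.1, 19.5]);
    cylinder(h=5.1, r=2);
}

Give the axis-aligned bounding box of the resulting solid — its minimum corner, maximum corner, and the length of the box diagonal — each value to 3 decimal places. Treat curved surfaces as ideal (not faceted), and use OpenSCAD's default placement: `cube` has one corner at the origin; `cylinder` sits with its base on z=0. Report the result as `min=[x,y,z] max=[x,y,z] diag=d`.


min=[-15.500,-15.700,6.300] max=[-10.500,2.400,30.900] diag=30.948

A = translate([-13.5, -13.7, 6.3]) cube([1, 14.1, 19.5]) → bbox [-13.5,-13.7,6.3] .. [-12.5,0.4,25.8]
B = cylinder(h=5.1, r=2) → bbox [-2,-2,0] .. [2,2,5.1]
lo = A.lo+B.lo = [-13.5-2, -13.7-2, 6.3+0] = [-15.500,-15.700,6.300]
hi = A.hi+B.hi = [-12.5+2, 0.4+2, 25.8+5.1] = [-10.500,2.400,30.900]
diag = √(5²+18.1²+24.6²) = √957.77 = 30.948


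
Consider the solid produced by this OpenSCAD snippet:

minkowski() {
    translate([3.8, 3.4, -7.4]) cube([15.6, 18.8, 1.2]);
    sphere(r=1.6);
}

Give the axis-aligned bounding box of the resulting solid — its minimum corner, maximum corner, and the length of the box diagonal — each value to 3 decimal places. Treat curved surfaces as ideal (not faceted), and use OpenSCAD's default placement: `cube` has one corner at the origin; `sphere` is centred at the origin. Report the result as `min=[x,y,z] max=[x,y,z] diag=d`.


min=[2.200,1.800,-9.000] max=[21.000,23.800,-4.600] diag=29.271

A = translate([3.8, 3.4, -7.4]) cube([15.6, 18.8, 1.2]) → bbox [3.8,3.4,-7.4] .. [19.4,22.2,-6.2]
B = sphere(r=1.6) → bbox [-1.6,-1.6,-1.6] .. [1.6,1.6,1.6]
lo = A.lo+B.lo = [3.8-1.6, 3.4-1.6, -7.4-1.6] = [2.200,1.800,-9.000]
hi = A.hi+B.hi = [19.4+1.6, 22.2+1.6, -6.2+1.6] = [21.000,23.800,-4.600]
diag = √(18.8²+22²+4.4²) = √856.8 = 29.271


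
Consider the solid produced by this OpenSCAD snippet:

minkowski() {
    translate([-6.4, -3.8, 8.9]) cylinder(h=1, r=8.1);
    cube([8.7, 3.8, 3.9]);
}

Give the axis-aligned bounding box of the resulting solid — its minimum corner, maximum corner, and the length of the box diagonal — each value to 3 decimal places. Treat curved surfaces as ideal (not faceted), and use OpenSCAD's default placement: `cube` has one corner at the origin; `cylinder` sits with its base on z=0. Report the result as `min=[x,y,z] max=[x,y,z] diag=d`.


A = translate([-6.4, -3.8, 8.9]) cylinder(h=1, r=8.1) → bbox [-14.5,-11.9,8.9] .. [1.7,4.3,9.9]
B = cube([8.7, 3.8, 3.9]) → bbox [0,0,0] .. [8.7,3.8,3.9]
lo = A.lo+B.lo = [-14.5+0, -11.9+0, 8.9+0] = [-14.500,-11.900,8.900]
hi = A.hi+B.hi = [1.7+8.7, 4.3+3.8, 9.9+3.9] = [10.400,8.100,13.800]
diag = √(24.9²+20²+4.9²) = √1044.02 = 32.311

min=[-14.500,-11.900,8.900] max=[10.400,8.100,13.800] diag=32.311


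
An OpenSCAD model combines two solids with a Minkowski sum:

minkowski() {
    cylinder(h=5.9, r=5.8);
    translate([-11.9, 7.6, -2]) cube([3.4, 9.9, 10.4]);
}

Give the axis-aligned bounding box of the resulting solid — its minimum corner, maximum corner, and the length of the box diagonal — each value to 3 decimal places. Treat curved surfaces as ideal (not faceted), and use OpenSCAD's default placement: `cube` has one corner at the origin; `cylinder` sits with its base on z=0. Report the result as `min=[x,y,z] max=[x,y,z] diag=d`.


min=[-17.700,1.800,-2.000] max=[-2.700,23.300,14.300] diag=30.870

A = translate([-11.9, 7.6, -2]) cube([3.4, 9.9, 10.4]) → bbox [-11.9,7.6,-2] .. [-8.5,17.5,8.4]
B = cylinder(h=5.9, r=5.8) → bbox [-5.8,-5.8,0] .. [5.8,5.8,5.9]
lo = A.lo+B.lo = [-11.9-5.8, 7.6-5.8, -2+0] = [-17.700,1.800,-2.000]
hi = A.hi+B.hi = [-8.5+5.8, 17.5+5.8, 8.4+5.9] = [-2.700,23.300,14.300]
diag = √(15²+21.5²+16.3²) = √952.94 = 30.870


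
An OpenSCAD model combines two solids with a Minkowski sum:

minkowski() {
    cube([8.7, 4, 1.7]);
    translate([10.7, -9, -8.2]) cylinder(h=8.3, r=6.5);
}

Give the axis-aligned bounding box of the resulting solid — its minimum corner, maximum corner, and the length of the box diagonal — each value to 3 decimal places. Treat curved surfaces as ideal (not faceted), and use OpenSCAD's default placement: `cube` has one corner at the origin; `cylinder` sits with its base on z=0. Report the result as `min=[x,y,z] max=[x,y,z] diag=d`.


min=[4.200,-15.500,-8.200] max=[25.900,1.500,1.800] diag=29.324

A = translate([10.7, -9, -8.2]) cylinder(h=8.3, r=6.5) → bbox [4.2,-15.5,-8.2] .. [17.2,-2.5,0.1]
B = cube([8.7, 4, 1.7]) → bbox [0,0,0] .. [8.7,4,1.7]
lo = A.lo+B.lo = [4.2+0, -15.5+0, -8.2+0] = [4.200,-15.500,-8.200]
hi = A.hi+B.hi = [17.2+8.7, -2.5+4, 0.1+1.7] = [25.900,1.500,1.800]
diag = √(21.7²+17²+10²) = √859.89 = 29.324


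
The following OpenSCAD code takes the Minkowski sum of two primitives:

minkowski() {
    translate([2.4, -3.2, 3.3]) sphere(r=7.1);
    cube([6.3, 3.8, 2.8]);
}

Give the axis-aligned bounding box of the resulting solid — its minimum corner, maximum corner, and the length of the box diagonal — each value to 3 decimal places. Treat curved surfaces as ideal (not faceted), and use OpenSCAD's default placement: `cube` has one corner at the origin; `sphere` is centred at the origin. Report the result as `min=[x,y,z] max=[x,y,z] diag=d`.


A = translate([2.4, -3.2, 3.3]) sphere(r=7.1) → bbox [-4.7,-10.3,-3.8] .. [9.5,3.9,10.4]
B = cube([6.3, 3.8, 2.8]) → bbox [0,0,0] .. [6.3,3.8,2.8]
lo = A.lo+B.lo = [-4.7+0, -10.3+0, -3.8+0] = [-4.700,-10.300,-3.800]
hi = A.hi+B.hi = [9.5+6.3, 3.9+3.8, 10.4+2.8] = [15.800,7.700,13.200]
diag = √(20.5²+18²+17²) = √1033.25 = 32.144

min=[-4.700,-10.300,-3.800] max=[15.800,7.700,13.200] diag=32.144


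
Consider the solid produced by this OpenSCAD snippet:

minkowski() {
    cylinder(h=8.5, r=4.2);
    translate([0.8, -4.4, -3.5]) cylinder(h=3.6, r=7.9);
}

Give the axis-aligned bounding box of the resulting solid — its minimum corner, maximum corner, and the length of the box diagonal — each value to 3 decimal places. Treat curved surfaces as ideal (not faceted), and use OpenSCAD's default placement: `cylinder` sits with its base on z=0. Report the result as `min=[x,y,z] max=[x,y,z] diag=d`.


min=[-11.300,-16.500,-3.500] max=[12.900,7.700,8.600] diag=36.300

A = translate([0.8, -4.4, -3.5]) cylinder(h=3.6, r=7.9) → bbox [-7.1,-12.3,-3.5] .. [8.7,3.5,0.1]
B = cylinder(h=8.5, r=4.2) → bbox [-4.2,-4.2,0] .. [4.2,4.2,8.5]
lo = A.lo+B.lo = [-7.1-4.2, -12.3-4.2, -3.5+0] = [-11.300,-16.500,-3.500]
hi = A.hi+B.hi = [8.7+4.2, 3.5+4.2, 0.1+8.5] = [12.900,7.700,8.600]
diag = √(24.2²+24.2²+12.1²) = √1317.69 = 36.300


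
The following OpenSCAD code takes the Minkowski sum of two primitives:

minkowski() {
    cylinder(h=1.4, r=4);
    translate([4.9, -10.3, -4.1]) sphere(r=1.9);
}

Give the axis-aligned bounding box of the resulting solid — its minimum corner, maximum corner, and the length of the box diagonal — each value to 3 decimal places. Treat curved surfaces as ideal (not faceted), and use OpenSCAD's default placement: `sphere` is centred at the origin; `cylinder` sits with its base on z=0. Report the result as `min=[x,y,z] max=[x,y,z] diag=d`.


A = translate([4.9, -10.3, -4.1]) sphere(r=1.9) → bbox [3,-12.2,-6] .. [6.8,-8.4,-2.2]
B = cylinder(h=1.4, r=4) → bbox [-4,-4,0] .. [4,4,1.4]
lo = A.lo+B.lo = [3-4, -12.2-4, -6+0] = [-1.000,-16.200,-6.000]
hi = A.hi+B.hi = [6.8+4, -8.4+4, -2.2+1.4] = [10.800,-4.400,-0.800]
diag = √(11.8²+11.8²+5.2²) = √305.52 = 17.479

min=[-1.000,-16.200,-6.000] max=[10.800,-4.400,-0.800] diag=17.479


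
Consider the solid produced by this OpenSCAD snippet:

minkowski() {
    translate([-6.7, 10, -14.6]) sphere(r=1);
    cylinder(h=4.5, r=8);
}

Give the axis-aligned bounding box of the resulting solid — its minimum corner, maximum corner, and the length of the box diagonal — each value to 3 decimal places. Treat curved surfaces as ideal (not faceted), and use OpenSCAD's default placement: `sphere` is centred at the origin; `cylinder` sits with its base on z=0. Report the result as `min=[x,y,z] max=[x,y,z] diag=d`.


A = translate([-6.7, 10, -14.6]) sphere(r=1) → bbox [-7.7,9,-15.6] .. [-5.7,11,-13.6]
B = cylinder(h=4.5, r=8) → bbox [-8,-8,0] .. [8,8,4.5]
lo = A.lo+B.lo = [-7.7-8, 9-8, -15.6+0] = [-15.700,1.000,-15.600]
hi = A.hi+B.hi = [-5.7+8, 11+8, -13.6+4.5] = [2.300,19.000,-9.100]
diag = √(18²+18²+6.5²) = √690.25 = 26.273

min=[-15.700,1.000,-15.600] max=[2.300,19.000,-9.100] diag=26.273
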